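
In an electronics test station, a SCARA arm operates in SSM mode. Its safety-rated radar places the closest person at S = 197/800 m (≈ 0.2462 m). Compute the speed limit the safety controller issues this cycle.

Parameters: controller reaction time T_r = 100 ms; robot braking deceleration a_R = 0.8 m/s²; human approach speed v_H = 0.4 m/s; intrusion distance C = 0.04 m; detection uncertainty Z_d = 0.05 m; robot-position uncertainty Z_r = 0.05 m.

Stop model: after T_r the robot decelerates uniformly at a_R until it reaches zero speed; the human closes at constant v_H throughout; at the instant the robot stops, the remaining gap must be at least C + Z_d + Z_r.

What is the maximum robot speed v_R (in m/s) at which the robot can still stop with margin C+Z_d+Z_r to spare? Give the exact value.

v_R_max = 1/10 m/s = 0.1000 m/s

at the boundary: (5/8)·v² + (3/5)·v + (-53/800) = 0
  disc = (3/5)² − 4·(5/8)·(-53/800) = 841/1600 ; √disc = 29/40
  v_R = (−(3/5) + 29/40) / (2·(5/8)) = 1/10 m/s
check:
T_s = v_R/a_R = (1/10)/(4/5) = 0.1250 s
robot covers v_R·T_r = 0.1000·0.1000 = 0.0100 m before braking
braking distance = 0.1000²/(2·0.8000) = 0.0063 m
human closes 0.4000·0.2250 = 0.0900 m
C+Z_d+Z_r = 0.0400+0.0500+0.0500 = 0.1400 m
sum ≈ 0.0100+0.0063+0.0900+0.1400 ≈ 0.2462 m = S ✓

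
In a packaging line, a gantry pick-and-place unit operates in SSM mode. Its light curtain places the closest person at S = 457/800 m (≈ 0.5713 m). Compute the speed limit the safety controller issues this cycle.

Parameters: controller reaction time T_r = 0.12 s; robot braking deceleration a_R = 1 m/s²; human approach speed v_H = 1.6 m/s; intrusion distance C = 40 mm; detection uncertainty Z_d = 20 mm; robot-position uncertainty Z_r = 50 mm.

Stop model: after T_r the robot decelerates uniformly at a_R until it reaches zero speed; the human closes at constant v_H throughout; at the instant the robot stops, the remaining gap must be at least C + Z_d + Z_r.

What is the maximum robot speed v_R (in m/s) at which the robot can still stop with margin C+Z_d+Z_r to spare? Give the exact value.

at the boundary: (1/2)·v² + (43/25)·v + (-1077/4000) = 0
  disc = (43/25)² − 4·(1/2)·(-1077/4000) = 34969/10000 ; √disc = 187/100
  v_R = (−(43/25) + 187/100) / (2·(1/2)) = 3/20 m/s
check:
braking lasts T_s = (3/20)/1 = 0.1500 s
reaction-phase robot travel = 0.1500·0.1200 = 0.0180 m
robot under decel: 0.1500²/(2·1.0000) = 0.0112 m
human closes 1.6000·0.2700 = 0.4320 m
residual clearance needed = 0.0400+0.0200+0.0500 = 0.1100 m
sum ≈ 0.0180+0.0112+0.4320+0.1100 ≈ 0.5713 m = S ✓

v_R_max = 3/20 m/s = 0.1500 m/s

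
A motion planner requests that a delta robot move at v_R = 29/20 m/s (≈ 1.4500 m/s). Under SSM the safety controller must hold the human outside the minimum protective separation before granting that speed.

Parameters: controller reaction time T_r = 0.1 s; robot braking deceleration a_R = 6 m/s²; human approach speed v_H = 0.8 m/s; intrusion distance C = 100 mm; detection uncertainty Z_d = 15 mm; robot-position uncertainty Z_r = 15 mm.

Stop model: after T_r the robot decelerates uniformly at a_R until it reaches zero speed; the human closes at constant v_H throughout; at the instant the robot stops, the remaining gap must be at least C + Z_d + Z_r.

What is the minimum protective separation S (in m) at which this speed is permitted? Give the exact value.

S_min = 3473/4800 m = 0.7235 m

stop time T_s = (29/20)/6 = 0.2417 s
robot covers v_R·T_r = 1.4500·0.1000 = 0.1450 m before braking
robot under decel: 1.4500²/(2·6.0000) = 0.1752 m
person approaches 0.8000·(0.1000+0.2417) = 0.2733 m
margins: 0.1000+0.0150+0.0150 = 0.1300 m
S_min ≈ 0.1450+0.1752+0.2733+0.1300  ⇒  S_min = 3473/4800 m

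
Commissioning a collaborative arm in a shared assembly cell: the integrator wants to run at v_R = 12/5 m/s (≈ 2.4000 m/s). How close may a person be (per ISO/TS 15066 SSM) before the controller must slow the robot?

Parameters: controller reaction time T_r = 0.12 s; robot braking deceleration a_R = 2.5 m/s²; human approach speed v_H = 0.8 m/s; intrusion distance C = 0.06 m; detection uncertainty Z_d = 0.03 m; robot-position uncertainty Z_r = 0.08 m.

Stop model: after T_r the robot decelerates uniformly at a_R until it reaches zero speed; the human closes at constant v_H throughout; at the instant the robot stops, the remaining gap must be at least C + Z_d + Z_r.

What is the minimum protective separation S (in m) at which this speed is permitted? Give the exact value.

S_min = 1237/500 m = 2.4740 m

stop time T_s = (12/5)/(5/2) = 0.9600 s
robot covers v_R·T_r = 2.4000·0.1200 = 0.2880 m before braking
robot under decel: 2.4000²/(2·2.5000) = 1.1520 m
person approaches 0.8000·(0.1200+0.9600) = 0.8640 m
margins: 0.0600+0.0300+0.0800 = 0.1700 m
S_min ≈ 0.2880+1.1520+0.8640+0.1700  ⇒  S_min = 1237/500 m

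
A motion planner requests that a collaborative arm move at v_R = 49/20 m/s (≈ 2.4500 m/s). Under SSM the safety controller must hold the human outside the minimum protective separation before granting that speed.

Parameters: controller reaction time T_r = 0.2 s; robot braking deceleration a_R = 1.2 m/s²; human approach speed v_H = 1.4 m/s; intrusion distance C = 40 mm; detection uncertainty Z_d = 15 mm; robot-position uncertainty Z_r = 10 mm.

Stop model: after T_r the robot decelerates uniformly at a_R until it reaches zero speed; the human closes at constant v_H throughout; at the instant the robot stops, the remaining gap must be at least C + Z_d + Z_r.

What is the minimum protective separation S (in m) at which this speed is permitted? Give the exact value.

S_min = 9911/1600 m = 6.1944 m

braking lasts T_s = (49/20)/(6/5) = 2.0417 s
reaction-phase robot travel = 2.4500·0.2000 = 0.4900 m
robot under decel: 2.4500²/(2·1.2000) = 2.5010 m
human over T_r+T_s: 1.4000·(0.2000+2.0417) = 3.1383 m
residual clearance needed = 0.0400+0.0150+0.0100 = 0.0650 m
S_min ≈ 0.4900+2.5010+3.1383+0.0650  ⇒  S_min = 9911/1600 m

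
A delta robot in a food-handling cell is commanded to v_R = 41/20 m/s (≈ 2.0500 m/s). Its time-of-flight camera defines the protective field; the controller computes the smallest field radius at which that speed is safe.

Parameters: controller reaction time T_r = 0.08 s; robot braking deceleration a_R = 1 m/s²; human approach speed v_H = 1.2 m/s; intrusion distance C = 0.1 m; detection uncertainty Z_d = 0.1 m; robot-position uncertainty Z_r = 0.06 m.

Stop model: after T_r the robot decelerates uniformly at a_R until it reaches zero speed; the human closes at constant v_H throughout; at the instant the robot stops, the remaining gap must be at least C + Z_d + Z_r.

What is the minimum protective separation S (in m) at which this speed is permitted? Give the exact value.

S_min = 813/160 m = 5.0812 m

braking lasts T_s = (41/20)/1 = 2.0500 s
robot in T_r: 2.0500·0.0800 = 0.1640 m
robot covers 2.0500·2.0500 − ½·1.0000·2.0500² = 2.1012 m while stopping
human closes 1.2000·2.1300 = 2.5560 m
residual clearance needed = 0.1000+0.1000+0.0600 = 0.2600 m
S_min ≈ 0.1640+2.1012+2.5560+0.2600  ⇒  S_min = 813/160 m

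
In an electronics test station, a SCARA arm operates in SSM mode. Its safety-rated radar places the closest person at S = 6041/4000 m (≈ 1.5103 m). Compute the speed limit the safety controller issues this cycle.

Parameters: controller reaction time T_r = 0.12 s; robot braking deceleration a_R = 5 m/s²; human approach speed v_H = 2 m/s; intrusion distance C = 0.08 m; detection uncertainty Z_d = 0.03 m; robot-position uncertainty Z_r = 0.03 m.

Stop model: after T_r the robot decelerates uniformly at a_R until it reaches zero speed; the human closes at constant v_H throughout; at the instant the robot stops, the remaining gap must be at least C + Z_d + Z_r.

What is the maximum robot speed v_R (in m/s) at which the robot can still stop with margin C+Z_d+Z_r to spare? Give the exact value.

collect terms ⇒ (1/10)·v_R² + (13/25)·v_R + (-4521/4000) = 0
  disc = (13/25)² − 4·(1/10)·(-4521/4000) = 289/400 ; √disc = 17/20
  v_R = (−(13/25) + 17/20) / (2·(1/10)) = 33/20 m/s
check:
braking lasts T_s = (33/20)/5 = 0.3300 s
reaction-phase robot travel = 1.6500·0.1200 = 0.1980 m
robot under decel: 1.6500²/(2·5.0000) = 0.2722 m
human over T_r+T_s: 2.0000·(0.1200+0.3300) = 0.9000 m
residual clearance needed = 0.0800+0.0300+0.0300 = 0.1400 m
sum ≈ 0.1980+0.2722+0.9000+0.1400 ≈ 1.5103 m = S ✓

v_R_max = 33/20 m/s = 1.6500 m/s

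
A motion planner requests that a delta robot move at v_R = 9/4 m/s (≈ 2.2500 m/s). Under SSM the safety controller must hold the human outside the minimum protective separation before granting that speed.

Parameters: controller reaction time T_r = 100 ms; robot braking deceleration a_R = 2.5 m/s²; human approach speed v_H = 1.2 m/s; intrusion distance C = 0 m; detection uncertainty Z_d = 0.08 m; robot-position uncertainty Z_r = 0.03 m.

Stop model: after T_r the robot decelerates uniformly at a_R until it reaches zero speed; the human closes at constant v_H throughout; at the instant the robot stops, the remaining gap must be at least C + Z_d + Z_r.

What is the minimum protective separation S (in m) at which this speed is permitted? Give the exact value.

S_min = 1019/400 m = 2.5475 m

stop time T_s = (9/4)/(5/2) = 0.9000 s
reaction-phase robot travel = 2.2500·0.1000 = 0.2250 m
robot under decel: 2.2500²/(2·2.5000) = 1.0125 m
person approaches 1.2000·(0.1000+0.9000) = 1.2000 m
residual clearance needed = 0.0000+0.0800+0.0300 = 0.1100 m
S_min ≈ 0.2250+1.0125+1.2000+0.1100  ⇒  S_min = 1019/400 m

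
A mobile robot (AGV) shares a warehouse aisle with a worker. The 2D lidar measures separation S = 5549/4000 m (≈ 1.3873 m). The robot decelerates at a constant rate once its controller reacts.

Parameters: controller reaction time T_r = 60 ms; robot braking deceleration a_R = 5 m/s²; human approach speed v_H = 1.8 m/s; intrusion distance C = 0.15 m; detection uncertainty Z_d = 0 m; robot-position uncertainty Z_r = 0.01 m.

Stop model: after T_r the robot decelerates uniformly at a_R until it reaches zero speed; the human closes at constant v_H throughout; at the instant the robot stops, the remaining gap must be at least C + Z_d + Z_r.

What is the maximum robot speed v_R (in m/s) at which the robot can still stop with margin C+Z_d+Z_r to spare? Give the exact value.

v_R_max = 37/20 m/s = 1.8500 m/s

collect terms ⇒ (1/10)·v_R² + (21/50)·v_R + (-4477/4000) = 0
  disc = (21/50)² − 4·(1/10)·(-4477/4000) = 6241/10000 ; √disc = 79/100
  v_R = (−(21/50) + 79/100) / (2·(1/10)) = 37/20 m/s
check:
T_s = v_R/a_R = (37/20)/5 = 0.3700 s
robot covers v_R·T_r = 1.8500·0.0600 = 0.1110 m before braking
robot covers 1.8500·0.3700 − ½·5.0000·0.3700² = 0.3422 m while stopping
human closes 1.8000·0.4300 = 0.7740 m
margins: 0.1500+0.0000+0.0100 = 0.1600 m
sum ≈ 0.1110+0.3422+0.7740+0.1600 ≈ 1.3873 m = S ✓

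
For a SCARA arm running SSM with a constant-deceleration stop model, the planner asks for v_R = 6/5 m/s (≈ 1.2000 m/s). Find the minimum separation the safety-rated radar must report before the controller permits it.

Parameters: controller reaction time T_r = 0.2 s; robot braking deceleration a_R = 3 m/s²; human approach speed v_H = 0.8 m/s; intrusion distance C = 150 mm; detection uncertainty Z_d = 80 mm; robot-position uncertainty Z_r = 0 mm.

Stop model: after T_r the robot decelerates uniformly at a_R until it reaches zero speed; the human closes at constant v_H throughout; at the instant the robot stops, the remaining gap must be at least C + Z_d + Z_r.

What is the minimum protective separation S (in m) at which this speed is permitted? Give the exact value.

S_min = 119/100 m = 1.1900 m

braking lasts T_s = (6/5)/3 = 0.4000 s
reaction-phase robot travel = 1.2000·0.2000 = 0.2400 m
robot covers 1.2000·0.4000 − ½·3.0000·0.4000² = 0.2400 m while stopping
human closes 0.8000·0.6000 = 0.4800 m
residual clearance needed = 0.1500+0.0800+0.0000 = 0.2300 m
S_min ≈ 0.2400+0.2400+0.4800+0.2300  ⇒  S_min = 119/100 m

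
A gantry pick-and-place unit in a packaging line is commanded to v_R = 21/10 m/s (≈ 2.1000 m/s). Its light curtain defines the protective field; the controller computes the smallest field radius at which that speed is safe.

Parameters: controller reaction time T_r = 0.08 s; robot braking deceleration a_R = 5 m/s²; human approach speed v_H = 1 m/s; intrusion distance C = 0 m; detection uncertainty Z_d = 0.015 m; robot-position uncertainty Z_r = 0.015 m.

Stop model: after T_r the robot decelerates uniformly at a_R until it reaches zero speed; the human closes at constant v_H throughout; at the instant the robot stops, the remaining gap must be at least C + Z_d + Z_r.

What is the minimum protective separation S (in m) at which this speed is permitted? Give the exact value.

S_min = 1139/1000 m = 1.1390 m

stop time T_s = (21/10)/5 = 0.4200 s
reaction-phase robot travel = 2.1000·0.0800 = 0.1680 m
robot covers 2.1000·0.4200 − ½·5.0000·0.4200² = 0.4410 m while stopping
person approaches 1.0000·(0.0800+0.4200) = 0.5000 m
C+Z_d+Z_r = 0.0000+0.0150+0.0150 = 0.0300 m
S_min ≈ 0.1680+0.4410+0.5000+0.0300  ⇒  S_min = 1139/1000 m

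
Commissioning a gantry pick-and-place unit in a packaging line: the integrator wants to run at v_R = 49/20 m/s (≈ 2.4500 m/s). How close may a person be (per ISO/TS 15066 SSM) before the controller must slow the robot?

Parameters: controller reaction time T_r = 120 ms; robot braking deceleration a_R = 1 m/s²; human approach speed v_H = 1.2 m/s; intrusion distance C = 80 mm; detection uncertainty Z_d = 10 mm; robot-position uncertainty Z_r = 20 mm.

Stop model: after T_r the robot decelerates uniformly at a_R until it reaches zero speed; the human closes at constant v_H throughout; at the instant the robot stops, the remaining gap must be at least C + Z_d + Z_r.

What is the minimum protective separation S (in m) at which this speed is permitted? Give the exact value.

S_min = 25957/4000 m = 6.4893 m

braking lasts T_s = (49/20)/1 = 2.4500 s
reaction-phase robot travel = 2.4500·0.1200 = 0.2940 m
braking distance = 2.4500²/(2·1.0000) = 3.0013 m
human over T_r+T_s: 1.2000·(0.1200+2.4500) = 3.0840 m
margins: 0.0800+0.0100+0.0200 = 0.1100 m
S_min ≈ 0.2940+3.0013+3.0840+0.1100  ⇒  S_min = 25957/4000 m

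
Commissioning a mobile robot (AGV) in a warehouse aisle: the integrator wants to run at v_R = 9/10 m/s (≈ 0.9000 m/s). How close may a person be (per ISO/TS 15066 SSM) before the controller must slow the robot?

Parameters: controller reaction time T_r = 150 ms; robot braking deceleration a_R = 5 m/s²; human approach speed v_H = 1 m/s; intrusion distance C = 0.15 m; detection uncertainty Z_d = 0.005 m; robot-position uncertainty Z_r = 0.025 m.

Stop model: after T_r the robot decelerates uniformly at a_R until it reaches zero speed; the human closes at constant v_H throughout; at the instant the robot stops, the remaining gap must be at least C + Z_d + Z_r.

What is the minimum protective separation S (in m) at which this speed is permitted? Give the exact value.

stop time T_s = (9/10)/5 = 0.1800 s
reaction-phase robot travel = 0.9000·0.1500 = 0.1350 m
robot covers 0.9000·0.1800 − ½·5.0000·0.1800² = 0.0810 m while stopping
human over T_r+T_s: 1.0000·(0.1500+0.1800) = 0.3300 m
C+Z_d+Z_r = 0.1500+0.0050+0.0250 = 0.1800 m
S_min ≈ 0.1350+0.0810+0.3300+0.1800  ⇒  S_min = 363/500 m

S_min = 363/500 m = 0.7260 m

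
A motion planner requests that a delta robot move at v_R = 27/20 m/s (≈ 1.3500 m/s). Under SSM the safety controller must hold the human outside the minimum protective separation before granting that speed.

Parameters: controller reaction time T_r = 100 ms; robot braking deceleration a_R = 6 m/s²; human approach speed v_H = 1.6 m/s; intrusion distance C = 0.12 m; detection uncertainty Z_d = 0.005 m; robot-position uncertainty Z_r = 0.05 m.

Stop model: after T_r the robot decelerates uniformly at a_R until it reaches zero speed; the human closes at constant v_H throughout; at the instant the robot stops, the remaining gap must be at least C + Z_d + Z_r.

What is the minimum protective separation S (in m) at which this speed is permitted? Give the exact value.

S_min = 1571/1600 m = 0.9819 m

T_s = v_R/a_R = (27/20)/6 = 0.2250 s
robot in T_r: 1.3500·0.1000 = 0.1350 m
robot under decel: 1.3500²/(2·6.0000) = 0.1519 m
human over T_r+T_s: 1.6000·(0.1000+0.2250) = 0.5200 m
margins: 0.1200+0.0050+0.0500 = 0.1750 m
S_min ≈ 0.1350+0.1519+0.5200+0.1750  ⇒  S_min = 1571/1600 m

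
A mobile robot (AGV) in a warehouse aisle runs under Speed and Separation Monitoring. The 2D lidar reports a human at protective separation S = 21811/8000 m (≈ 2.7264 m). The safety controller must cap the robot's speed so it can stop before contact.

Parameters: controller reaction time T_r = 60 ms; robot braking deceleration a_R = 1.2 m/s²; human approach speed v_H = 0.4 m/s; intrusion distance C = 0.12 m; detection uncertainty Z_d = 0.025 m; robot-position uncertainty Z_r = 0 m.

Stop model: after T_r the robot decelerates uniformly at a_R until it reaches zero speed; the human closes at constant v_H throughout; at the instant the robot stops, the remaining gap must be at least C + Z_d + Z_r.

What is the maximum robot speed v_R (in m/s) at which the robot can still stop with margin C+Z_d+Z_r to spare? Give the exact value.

v_R_max = 41/20 m/s = 2.0500 m/s

collect terms ⇒ (5/12)·v_R² + (59/150)·v_R + (-20459/8000) = 0
  disc = (59/150)² − 4·(5/12)·(-20459/8000) = 1590121/360000 ; √disc = 1261/600
  v_R = (−(59/150) + 1261/600) / (2·(5/12)) = 41/20 m/s
check:
stop time T_s = (41/20)/(6/5) = 1.7083 s
robot in T_r: 2.0500·0.0600 = 0.1230 m
robot under decel: 2.0500²/(2·1.2000) = 1.7510 m
human over T_r+T_s: 0.4000·(0.0600+1.7083) = 0.7073 m
C+Z_d+Z_r = 0.1200+0.0250+0.0000 = 0.1450 m
sum ≈ 0.1230+1.7510+0.7073+0.1450 ≈ 2.7264 m = S ✓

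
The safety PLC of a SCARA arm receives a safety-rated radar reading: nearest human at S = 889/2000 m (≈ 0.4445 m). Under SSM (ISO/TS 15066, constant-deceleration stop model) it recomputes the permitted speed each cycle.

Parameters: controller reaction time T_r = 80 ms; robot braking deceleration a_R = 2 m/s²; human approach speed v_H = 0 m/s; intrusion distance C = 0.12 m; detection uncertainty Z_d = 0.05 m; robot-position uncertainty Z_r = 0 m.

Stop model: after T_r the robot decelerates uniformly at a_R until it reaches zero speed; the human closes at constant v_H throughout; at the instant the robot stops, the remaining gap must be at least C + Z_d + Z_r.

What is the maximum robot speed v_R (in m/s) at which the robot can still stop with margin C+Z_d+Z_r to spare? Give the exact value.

at the boundary: (1/4)·v² + (2/25)·v + (-549/2000) = 0
  disc = (2/25)² − 4·(1/4)·(-549/2000) = 2809/10000 ; √disc = 53/100
  v_R = (−(2/25) + 53/100) / (2·(1/4)) = 9/10 m/s
check:
braking lasts T_s = (9/10)/2 = 0.4500 s
robot in T_r: 0.9000·0.0800 = 0.0720 m
braking distance = 0.9000²/(2·2.0000) = 0.2025 m
human over T_r+T_s: 0.0000·(0.0800+0.4500) = 0.0000 m
C+Z_d+Z_r = 0.1200+0.0500+0.0000 = 0.1700 m
sum ≈ 0.0720+0.2025+0.0000+0.1700 ≈ 0.4445 m = S ✓

v_R_max = 9/10 m/s = 0.9000 m/s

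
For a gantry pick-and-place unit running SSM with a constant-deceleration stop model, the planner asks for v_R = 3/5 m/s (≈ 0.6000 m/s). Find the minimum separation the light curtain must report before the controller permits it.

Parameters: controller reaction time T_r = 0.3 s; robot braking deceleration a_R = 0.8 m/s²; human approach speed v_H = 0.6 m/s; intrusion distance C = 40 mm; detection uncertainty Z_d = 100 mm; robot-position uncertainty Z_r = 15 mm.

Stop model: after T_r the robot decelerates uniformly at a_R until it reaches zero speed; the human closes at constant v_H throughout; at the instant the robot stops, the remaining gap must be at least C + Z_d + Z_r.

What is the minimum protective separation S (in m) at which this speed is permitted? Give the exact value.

braking lasts T_s = (3/5)/(4/5) = 0.7500 s
reaction-phase robot travel = 0.6000·0.3000 = 0.1800 m
robot covers 0.6000·0.7500 − ½·0.8000·0.7500² = 0.2250 m while stopping
human closes 0.6000·1.0500 = 0.6300 m
C+Z_d+Z_r = 0.0400+0.1000+0.0150 = 0.1550 m
S_min ≈ 0.1800+0.2250+0.6300+0.1550  ⇒  S_min = 119/100 m

S_min = 119/100 m = 1.1900 m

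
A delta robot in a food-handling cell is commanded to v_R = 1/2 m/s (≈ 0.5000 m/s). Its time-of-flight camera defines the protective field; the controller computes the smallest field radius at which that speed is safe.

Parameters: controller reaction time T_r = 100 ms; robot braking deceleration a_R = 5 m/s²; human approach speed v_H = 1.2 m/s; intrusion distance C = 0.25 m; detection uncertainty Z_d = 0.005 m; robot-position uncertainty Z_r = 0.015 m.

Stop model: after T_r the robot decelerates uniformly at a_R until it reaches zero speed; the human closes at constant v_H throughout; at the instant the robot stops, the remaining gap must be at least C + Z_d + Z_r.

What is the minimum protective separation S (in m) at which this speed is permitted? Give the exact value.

S_min = 117/200 m = 0.5850 m

braking lasts T_s = (1/2)/5 = 0.1000 s
robot in T_r: 0.5000·0.1000 = 0.0500 m
robot covers 0.5000·0.1000 − ½·5.0000·0.1000² = 0.0250 m while stopping
human over T_r+T_s: 1.2000·(0.1000+0.1000) = 0.2400 m
C+Z_d+Z_r = 0.2500+0.0050+0.0150 = 0.2700 m
S_min ≈ 0.0500+0.0250+0.2400+0.2700  ⇒  S_min = 117/200 m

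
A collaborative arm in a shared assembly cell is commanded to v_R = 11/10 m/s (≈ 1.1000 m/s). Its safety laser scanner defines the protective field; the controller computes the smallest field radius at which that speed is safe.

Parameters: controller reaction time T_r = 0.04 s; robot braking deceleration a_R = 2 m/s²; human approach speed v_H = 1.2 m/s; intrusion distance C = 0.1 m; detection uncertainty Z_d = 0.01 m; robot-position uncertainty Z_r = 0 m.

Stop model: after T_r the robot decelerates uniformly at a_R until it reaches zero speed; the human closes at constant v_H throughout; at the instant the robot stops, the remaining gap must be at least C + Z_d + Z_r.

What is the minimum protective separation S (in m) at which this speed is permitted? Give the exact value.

S_min = 2329/2000 m = 1.1645 m

T_s = v_R/a_R = (11/10)/2 = 0.5500 s
robot covers v_R·T_r = 1.1000·0.0400 = 0.0440 m before braking
braking distance = 1.1000²/(2·2.0000) = 0.3025 m
human over T_r+T_s: 1.2000·(0.0400+0.5500) = 0.7080 m
C+Z_d+Z_r = 0.1000+0.0100+0.0000 = 0.1100 m
S_min ≈ 0.0440+0.3025+0.7080+0.1100  ⇒  S_min = 2329/2000 m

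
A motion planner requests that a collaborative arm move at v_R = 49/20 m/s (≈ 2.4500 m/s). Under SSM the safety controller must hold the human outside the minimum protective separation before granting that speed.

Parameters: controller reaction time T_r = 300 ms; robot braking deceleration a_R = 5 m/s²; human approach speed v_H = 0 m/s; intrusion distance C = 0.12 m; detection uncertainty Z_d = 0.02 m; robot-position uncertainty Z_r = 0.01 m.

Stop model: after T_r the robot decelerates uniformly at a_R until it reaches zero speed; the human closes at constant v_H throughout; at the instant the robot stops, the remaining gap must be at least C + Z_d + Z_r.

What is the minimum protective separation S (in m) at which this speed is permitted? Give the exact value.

braking lasts T_s = (49/20)/5 = 0.4900 s
reaction-phase robot travel = 2.4500·0.3000 = 0.7350 m
robot under decel: 2.4500²/(2·5.0000) = 0.6002 m
human over T_r+T_s: 0.0000·(0.3000+0.4900) = 0.0000 m
C+Z_d+Z_r = 0.1200+0.0200+0.0100 = 0.1500 m
S_min ≈ 0.7350+0.6002+0.0000+0.1500  ⇒  S_min = 5941/4000 m

S_min = 5941/4000 m = 1.4852 m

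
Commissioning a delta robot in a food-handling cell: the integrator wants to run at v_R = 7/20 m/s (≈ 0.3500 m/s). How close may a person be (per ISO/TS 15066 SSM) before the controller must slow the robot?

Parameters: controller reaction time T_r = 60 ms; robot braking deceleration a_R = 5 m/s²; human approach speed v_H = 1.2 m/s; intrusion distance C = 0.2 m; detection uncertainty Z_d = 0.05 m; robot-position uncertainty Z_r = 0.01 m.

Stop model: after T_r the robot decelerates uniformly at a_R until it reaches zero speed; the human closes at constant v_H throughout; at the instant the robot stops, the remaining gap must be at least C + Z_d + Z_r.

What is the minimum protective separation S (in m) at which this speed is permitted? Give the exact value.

T_s = v_R/a_R = (7/20)/5 = 0.0700 s
reaction-phase robot travel = 0.3500·0.0600 = 0.0210 m
braking distance = 0.3500²/(2·5.0000) = 0.0123 m
human over T_r+T_s: 1.2000·(0.0600+0.0700) = 0.1560 m
residual clearance needed = 0.2000+0.0500+0.0100 = 0.2600 m
S_min ≈ 0.0210+0.0123+0.1560+0.2600  ⇒  S_min = 1797/4000 m

S_min = 1797/4000 m = 0.4492 m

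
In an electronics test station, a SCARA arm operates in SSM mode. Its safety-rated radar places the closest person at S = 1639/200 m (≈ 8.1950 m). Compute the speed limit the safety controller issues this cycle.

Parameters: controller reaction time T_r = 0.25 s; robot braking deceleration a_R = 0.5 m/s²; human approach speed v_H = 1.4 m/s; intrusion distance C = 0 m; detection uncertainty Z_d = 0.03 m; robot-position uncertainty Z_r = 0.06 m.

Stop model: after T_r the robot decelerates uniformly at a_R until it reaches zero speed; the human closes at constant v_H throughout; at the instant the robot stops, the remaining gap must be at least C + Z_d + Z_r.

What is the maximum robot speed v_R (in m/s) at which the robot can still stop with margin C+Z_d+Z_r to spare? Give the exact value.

v_R_max = 33/20 m/s = 1.6500 m/s

collect terms ⇒ (1)·v_R² + (61/20)·v_R + (-1551/200) = 0
  disc = (61/20)² − 4·(1)·(-1551/200) = 16129/400 ; √disc = 127/20
  v_R = (−(61/20) + 127/20) / (2·(1)) = 33/20 m/s
check:
braking lasts T_s = (33/20)/(1/2) = 3.3000 s
reaction-phase robot travel = 1.6500·0.2500 = 0.4125 m
braking distance = 1.6500²/(2·0.5000) = 2.7225 m
human over T_r+T_s: 1.4000·(0.2500+3.3000) = 4.9700 m
C+Z_d+Z_r = 0.0000+0.0300+0.0600 = 0.0900 m
sum ≈ 0.4125+2.7225+4.9700+0.0900 ≈ 8.1950 m = S ✓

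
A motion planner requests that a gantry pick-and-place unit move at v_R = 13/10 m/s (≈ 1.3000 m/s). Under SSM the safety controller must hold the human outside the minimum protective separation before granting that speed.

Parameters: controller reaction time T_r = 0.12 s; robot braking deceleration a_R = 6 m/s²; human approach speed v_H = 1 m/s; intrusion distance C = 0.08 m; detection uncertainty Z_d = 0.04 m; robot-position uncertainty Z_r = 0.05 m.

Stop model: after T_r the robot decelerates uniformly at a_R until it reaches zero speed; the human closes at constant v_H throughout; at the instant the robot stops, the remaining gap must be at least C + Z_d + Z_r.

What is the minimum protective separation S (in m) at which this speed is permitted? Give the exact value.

braking lasts T_s = (13/10)/6 = 0.2167 s
reaction-phase robot travel = 1.3000·0.1200 = 0.1560 m
robot under decel: 1.3000²/(2·6.0000) = 0.1408 m
person approaches 1.0000·(0.1200+0.2167) = 0.3367 m
margins: 0.0800+0.0400+0.0500 = 0.1700 m
S_min ≈ 0.1560+0.1408+0.3367+0.1700  ⇒  S_min = 1607/2000 m

S_min = 1607/2000 m = 0.8035 m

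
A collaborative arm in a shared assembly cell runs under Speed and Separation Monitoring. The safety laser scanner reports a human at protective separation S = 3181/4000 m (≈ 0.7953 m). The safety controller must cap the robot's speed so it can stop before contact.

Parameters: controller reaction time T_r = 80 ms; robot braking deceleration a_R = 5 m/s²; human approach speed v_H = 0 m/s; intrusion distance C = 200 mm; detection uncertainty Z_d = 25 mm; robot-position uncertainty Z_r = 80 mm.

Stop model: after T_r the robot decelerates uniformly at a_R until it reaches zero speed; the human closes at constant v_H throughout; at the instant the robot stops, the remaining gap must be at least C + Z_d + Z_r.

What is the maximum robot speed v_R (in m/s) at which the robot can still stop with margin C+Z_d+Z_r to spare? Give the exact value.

quadratic (1/10)·v² + (2/25)·v + (-1961/4000) = 0
  disc = (2/25)² − 4·(1/10)·(-1961/4000) = 81/400 ; √disc = 9/20
  v_R = (−(2/25) + 9/20) / (2·(1/10)) = 37/20 m/s
check:
braking lasts T_s = (37/20)/5 = 0.3700 s
robot in T_r: 1.8500·0.0800 = 0.1480 m
robot under decel: 1.8500²/(2·5.0000) = 0.3422 m
human closes 0.0000·0.4500 = 0.0000 m
C+Z_d+Z_r = 0.2000+0.0250+0.0800 = 0.3050 m
sum ≈ 0.1480+0.3422+0.0000+0.3050 ≈ 0.7953 m = S ✓

v_R_max = 37/20 m/s = 1.8500 m/s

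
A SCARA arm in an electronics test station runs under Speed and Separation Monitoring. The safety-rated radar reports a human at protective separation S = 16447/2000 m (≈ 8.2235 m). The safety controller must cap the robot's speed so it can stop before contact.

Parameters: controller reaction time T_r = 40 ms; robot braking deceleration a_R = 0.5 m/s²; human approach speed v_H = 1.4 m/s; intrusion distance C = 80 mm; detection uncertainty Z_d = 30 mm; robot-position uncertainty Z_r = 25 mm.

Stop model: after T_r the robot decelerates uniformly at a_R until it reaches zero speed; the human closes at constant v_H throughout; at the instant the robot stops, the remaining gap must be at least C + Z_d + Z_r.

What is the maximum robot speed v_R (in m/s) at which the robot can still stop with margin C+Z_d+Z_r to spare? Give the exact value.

at the boundary: (1)·v² + (71/25)·v + (-3213/400) = 0
  disc = (71/25)² − 4·(1)·(-3213/400) = 100489/2500 ; √disc = 317/50
  v_R = (−(71/25) + 317/50) / (2·(1)) = 7/4 m/s
check:
T_s = v_R/a_R = (7/4)/(1/2) = 3.5000 s
robot in T_r: 1.7500·0.0400 = 0.0700 m
braking distance = 1.7500²/(2·0.5000) = 3.0625 m
human over T_r+T_s: 1.4000·(0.0400+3.5000) = 4.9560 m
margins: 0.0800+0.0300+0.0250 = 0.1350 m
sum ≈ 0.0700+3.0625+4.9560+0.1350 ≈ 8.2235 m = S ✓

v_R_max = 7/4 m/s = 1.7500 m/s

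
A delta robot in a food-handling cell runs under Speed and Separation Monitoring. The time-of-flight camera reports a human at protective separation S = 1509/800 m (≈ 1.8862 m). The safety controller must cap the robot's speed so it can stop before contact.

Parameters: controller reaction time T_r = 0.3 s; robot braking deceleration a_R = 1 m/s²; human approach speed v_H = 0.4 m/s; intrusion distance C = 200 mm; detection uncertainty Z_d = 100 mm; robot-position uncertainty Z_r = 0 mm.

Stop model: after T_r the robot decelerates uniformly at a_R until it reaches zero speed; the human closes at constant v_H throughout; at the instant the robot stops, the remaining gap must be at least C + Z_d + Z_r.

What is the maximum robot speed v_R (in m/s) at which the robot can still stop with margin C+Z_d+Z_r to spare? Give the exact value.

collect terms ⇒ (1/2)·v_R² + (7/10)·v_R + (-1173/800) = 0
  disc = (7/10)² − 4·(1/2)·(-1173/800) = 1369/400 ; √disc = 37/20
  v_R = (−(7/10) + 37/20) / (2·(1/2)) = 23/20 m/s
check:
braking lasts T_s = (23/20)/1 = 1.1500 s
reaction-phase robot travel = 1.1500·0.3000 = 0.3450 m
braking distance = 1.1500²/(2·1.0000) = 0.6613 m
person approaches 0.4000·(0.3000+1.1500) = 0.5800 m
C+Z_d+Z_r = 0.2000+0.1000+0.0000 = 0.3000 m
sum ≈ 0.3450+0.6613+0.5800+0.3000 ≈ 1.8862 m = S ✓

v_R_max = 23/20 m/s = 1.1500 m/s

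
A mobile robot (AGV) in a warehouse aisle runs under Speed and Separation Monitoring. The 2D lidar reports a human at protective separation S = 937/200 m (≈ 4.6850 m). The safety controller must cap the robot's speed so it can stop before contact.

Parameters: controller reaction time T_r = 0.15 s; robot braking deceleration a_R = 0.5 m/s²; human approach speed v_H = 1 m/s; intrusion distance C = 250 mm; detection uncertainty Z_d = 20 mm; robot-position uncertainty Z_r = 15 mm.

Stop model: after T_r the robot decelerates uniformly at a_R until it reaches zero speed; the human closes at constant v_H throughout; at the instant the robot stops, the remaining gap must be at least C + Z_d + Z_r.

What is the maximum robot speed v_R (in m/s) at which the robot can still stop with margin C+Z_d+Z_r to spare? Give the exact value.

v_R_max = 5/4 m/s = 1.2500 m/s

quadratic (1)·v² + (43/20)·v + (-17/4) = 0
  disc = (43/20)² − 4·(1)·(-17/4) = 8649/400 ; √disc = 93/20
  v_R = (−(43/20) + 93/20) / (2·(1)) = 5/4 m/s
check:
braking lasts T_s = (5/4)/(1/2) = 2.5000 s
reaction-phase robot travel = 1.2500·0.1500 = 0.1875 m
braking distance = 1.2500²/(2·0.5000) = 1.5625 m
person approaches 1.0000·(0.1500+2.5000) = 2.6500 m
margins: 0.2500+0.0200+0.0150 = 0.2850 m
sum ≈ 0.1875+1.5625+2.6500+0.2850 ≈ 4.6850 m = S ✓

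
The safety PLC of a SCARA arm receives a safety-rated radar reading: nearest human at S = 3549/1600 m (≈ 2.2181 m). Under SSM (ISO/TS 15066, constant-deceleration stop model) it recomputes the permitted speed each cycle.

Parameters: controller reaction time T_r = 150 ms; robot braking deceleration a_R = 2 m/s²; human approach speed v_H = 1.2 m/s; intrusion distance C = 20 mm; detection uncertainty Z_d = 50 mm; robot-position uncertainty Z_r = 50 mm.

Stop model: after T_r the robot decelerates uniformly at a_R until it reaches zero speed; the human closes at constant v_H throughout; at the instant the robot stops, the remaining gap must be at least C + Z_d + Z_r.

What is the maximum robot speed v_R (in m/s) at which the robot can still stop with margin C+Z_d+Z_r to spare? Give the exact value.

quadratic (1/4)·v² + (3/4)·v + (-3069/1600) = 0
  disc = (3/4)² − 4·(1/4)·(-3069/1600) = 3969/1600 ; √disc = 63/40
  v_R = (−(3/4) + 63/40) / (2·(1/4)) = 33/20 m/s
check:
stop time T_s = (33/20)/2 = 0.8250 s
reaction-phase robot travel = 1.6500·0.1500 = 0.2475 m
robot covers 1.6500·0.8250 − ½·2.0000·0.8250² = 0.6806 m while stopping
person approaches 1.2000·(0.1500+0.8250) = 1.1700 m
C+Z_d+Z_r = 0.0200+0.0500+0.0500 = 0.1200 m
sum ≈ 0.2475+0.6806+1.1700+0.1200 ≈ 2.2181 m = S ✓

v_R_max = 33/20 m/s = 1.6500 m/s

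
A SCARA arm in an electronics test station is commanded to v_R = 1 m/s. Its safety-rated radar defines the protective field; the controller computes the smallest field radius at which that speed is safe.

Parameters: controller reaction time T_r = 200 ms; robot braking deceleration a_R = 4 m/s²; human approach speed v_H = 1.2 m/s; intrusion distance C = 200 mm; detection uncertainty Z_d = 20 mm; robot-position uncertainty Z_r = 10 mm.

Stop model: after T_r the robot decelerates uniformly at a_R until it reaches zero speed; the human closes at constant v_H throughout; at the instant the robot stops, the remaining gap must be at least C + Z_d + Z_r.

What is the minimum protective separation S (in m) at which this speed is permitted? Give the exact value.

stop time T_s = 1/4 = 0.2500 s
robot in T_r: 1.0000·0.2000 = 0.2000 m
braking distance = 1.0000²/(2·4.0000) = 0.1250 m
person approaches 1.2000·(0.2000+0.2500) = 0.5400 m
margins: 0.2000+0.0200+0.0100 = 0.2300 m
S_min ≈ 0.2000+0.1250+0.5400+0.2300  ⇒  S_min = 219/200 m

S_min = 219/200 m = 1.0950 m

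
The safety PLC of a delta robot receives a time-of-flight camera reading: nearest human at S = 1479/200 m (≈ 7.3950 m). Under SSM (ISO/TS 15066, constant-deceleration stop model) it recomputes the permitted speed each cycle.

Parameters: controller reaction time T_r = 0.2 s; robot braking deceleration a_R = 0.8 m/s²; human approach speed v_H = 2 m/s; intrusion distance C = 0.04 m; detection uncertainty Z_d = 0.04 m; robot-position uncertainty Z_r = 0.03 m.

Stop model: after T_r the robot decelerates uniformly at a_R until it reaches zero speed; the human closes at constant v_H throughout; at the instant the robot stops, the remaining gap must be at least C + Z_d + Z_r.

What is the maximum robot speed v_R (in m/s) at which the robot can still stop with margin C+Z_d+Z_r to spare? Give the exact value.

quadratic (5/8)·v² + (27/10)·v + (-1377/200) = 0
  disc = (27/10)² − 4·(5/8)·(-1377/200) = 9801/400 ; √disc = 99/20
  v_R = (−(27/10) + 99/20) / (2·(5/8)) = 9/5 m/s
check:
stop time T_s = (9/5)/(4/5) = 2.2500 s
reaction-phase robot travel = 1.8000·0.2000 = 0.3600 m
braking distance = 1.8000²/(2·0.8000) = 2.0250 m
human over T_r+T_s: 2.0000·(0.2000+2.2500) = 4.9000 m
margins: 0.0400+0.0400+0.0300 = 0.1100 m
sum ≈ 0.3600+2.0250+4.9000+0.1100 ≈ 7.3950 m = S ✓

v_R_max = 9/5 m/s = 1.8000 m/s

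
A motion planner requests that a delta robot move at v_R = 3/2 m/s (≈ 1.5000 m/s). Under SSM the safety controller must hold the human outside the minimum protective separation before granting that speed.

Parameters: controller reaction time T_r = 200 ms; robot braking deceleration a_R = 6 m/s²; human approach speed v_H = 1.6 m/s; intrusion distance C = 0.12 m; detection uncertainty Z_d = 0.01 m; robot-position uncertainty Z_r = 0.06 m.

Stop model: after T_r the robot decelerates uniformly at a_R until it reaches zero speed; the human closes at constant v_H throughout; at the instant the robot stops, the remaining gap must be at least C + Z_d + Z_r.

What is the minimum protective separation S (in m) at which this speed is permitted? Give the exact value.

S_min = 559/400 m = 1.3975 m

braking lasts T_s = (3/2)/6 = 0.2500 s
robot in T_r: 1.5000·0.2000 = 0.3000 m
robot covers 1.5000·0.2500 − ½·6.0000·0.2500² = 0.1875 m while stopping
person approaches 1.6000·(0.2000+0.2500) = 0.7200 m
residual clearance needed = 0.1200+0.0100+0.0600 = 0.1900 m
S_min ≈ 0.3000+0.1875+0.7200+0.1900  ⇒  S_min = 559/400 m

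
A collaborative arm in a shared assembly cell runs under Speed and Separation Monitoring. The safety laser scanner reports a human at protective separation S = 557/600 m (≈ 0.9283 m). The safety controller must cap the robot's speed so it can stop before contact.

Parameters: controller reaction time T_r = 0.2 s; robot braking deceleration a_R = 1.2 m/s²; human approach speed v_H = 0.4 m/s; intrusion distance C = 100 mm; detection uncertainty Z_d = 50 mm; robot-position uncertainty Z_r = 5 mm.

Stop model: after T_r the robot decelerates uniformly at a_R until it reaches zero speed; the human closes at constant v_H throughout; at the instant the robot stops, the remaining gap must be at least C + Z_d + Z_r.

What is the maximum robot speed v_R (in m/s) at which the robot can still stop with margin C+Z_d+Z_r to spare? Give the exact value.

v_R_max = 4/5 m/s = 0.8000 m/s

collect terms ⇒ (5/12)·v_R² + (8/15)·v_R + (-52/75) = 0
  disc = (8/15)² − 4·(5/12)·(-52/75) = 36/25 ; √disc = 6/5
  v_R = (−(8/15) + 6/5) / (2·(5/12)) = 4/5 m/s
check:
stop time T_s = (4/5)/(6/5) = 0.6667 s
robot in T_r: 0.8000·0.2000 = 0.1600 m
robot under decel: 0.8000²/(2·1.2000) = 0.2667 m
human over T_r+T_s: 0.4000·(0.2000+0.6667) = 0.3467 m
C+Z_d+Z_r = 0.1000+0.0500+0.0050 = 0.1550 m
sum ≈ 0.1600+0.2667+0.3467+0.1550 ≈ 0.9283 m = S ✓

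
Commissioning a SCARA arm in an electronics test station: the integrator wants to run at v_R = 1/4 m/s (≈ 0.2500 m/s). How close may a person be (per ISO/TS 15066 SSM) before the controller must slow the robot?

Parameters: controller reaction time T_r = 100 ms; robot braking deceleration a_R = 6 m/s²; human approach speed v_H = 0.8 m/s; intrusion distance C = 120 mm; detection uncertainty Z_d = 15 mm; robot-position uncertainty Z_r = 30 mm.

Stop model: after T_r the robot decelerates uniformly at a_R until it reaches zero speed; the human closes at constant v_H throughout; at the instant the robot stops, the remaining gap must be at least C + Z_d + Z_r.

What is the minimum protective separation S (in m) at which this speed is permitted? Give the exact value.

S_min = 1481/4800 m = 0.3085 m

T_s = v_R/a_R = (1/4)/6 = 0.0417 s
robot covers v_R·T_r = 0.2500·0.1000 = 0.0250 m before braking
robot covers 0.2500·0.0417 − ½·6.0000·0.0417² = 0.0052 m while stopping
human over T_r+T_s: 0.8000·(0.1000+0.0417) = 0.1133 m
margins: 0.1200+0.0150+0.0300 = 0.1650 m
S_min ≈ 0.0250+0.0052+0.1133+0.1650  ⇒  S_min = 1481/4800 m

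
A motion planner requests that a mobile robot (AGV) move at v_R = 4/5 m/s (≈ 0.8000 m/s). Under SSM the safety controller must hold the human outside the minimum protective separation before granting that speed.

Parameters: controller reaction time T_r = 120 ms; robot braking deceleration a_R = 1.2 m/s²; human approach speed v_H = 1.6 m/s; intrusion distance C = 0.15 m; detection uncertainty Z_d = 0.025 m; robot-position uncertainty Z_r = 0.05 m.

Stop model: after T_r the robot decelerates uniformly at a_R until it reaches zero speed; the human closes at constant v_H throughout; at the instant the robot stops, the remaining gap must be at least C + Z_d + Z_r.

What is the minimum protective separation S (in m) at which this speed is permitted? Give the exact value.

S_min = 5539/3000 m = 1.8463 m

braking lasts T_s = (4/5)/(6/5) = 0.6667 s
robot covers v_R·T_r = 0.8000·0.1200 = 0.0960 m before braking
robot covers 0.8000·0.6667 − ½·1.2000·0.6667² = 0.2667 m while stopping
person approaches 1.6000·(0.1200+0.6667) = 1.2587 m
residual clearance needed = 0.1500+0.0250+0.0500 = 0.2250 m
S_min ≈ 0.0960+0.2667+1.2587+0.2250  ⇒  S_min = 5539/3000 m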